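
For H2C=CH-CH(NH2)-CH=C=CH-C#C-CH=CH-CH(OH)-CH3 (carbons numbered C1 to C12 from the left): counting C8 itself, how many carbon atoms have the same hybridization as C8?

3

C8 is sp (two π bonds).
C1: sp2
C2: sp2
C3: sp3
C4: sp2
C5: sp ✓
C6: sp2
C7: sp ✓
C8: sp ✓
C9: sp2
C10: sp2
C11: sp3
C12: sp3
3 carbons are sp.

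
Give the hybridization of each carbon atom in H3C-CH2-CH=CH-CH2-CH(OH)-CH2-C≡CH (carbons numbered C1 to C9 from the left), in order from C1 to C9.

C1 sp3, C2 sp3, C3 sp2, C4 sp2, C5 sp3, C6 sp3, C7 sp3, C8 sp, C9 sp

C1 is sp3: 4 σ bonds, 4 electron-density regions.
C2 has 4 σ bonds: steric number 4 → sp3.
C3 has 3 σ bonds, plus one π bond: steric number 3 → sp2.
C4 (3 σ bonds, plus one π bond) has steric number 3: sp2.
C5 is sp3: 4 σ bonds, 4 electron-density regions.
C6: 4 σ bonds — 4 electron domains, sp3.
C7 has 4 σ bonds: steric number 4 → sp3.
C8 carries 2 σ bonds, plus two π bonds, giving a steric number of 2, so it is sp.
C9: 2 σ bonds, plus two π bonds; 2 regions of electron density → sp.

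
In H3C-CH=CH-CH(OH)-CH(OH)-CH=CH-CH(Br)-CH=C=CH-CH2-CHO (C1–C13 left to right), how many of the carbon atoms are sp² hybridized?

7

C1: sp3
C2: sp2 ✓
C3: sp2 ✓
C4: sp3
C5: sp3
C6: sp2 ✓
C7: sp2 ✓
C8: sp3
C9: sp2 ✓
C10: sp
C11: sp2 ✓
C12: sp3
C13: sp2 ✓
C2, C3, C6, C7, C9, C11, C13 → 7 sp2 carbons.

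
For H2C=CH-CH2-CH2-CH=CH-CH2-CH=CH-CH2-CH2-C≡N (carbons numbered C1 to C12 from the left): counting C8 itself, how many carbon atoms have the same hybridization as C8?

6

C8 is sp2 (one π bond).
C1: sp2 ✓
C2: sp2 ✓
C3: sp3
C4: sp3
C5: sp2 ✓
C6: sp2 ✓
C7: sp3
C8: sp2 ✓
C9: sp2 ✓
C10: sp3
C11: sp3
C12: sp
6 carbons are sp2.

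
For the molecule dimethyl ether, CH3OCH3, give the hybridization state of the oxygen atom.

sp³

Two σ bonds + two lone pairs = steric number 4 → sp3.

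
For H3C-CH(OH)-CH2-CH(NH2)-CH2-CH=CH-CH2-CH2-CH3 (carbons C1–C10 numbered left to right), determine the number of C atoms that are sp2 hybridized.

2

C1: sp3
C2: sp3
C3: sp3
C4: sp3
C5: sp3
C6: sp2 ✓
C7: sp2 ✓
C8: sp3
C9: sp3
C10: sp3
C6, C7 → 2 sp2 carbons.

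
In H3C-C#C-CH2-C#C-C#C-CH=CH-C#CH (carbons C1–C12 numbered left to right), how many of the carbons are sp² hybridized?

C1: sp3
C2: sp
C3: sp
C4: sp3
C5: sp
C6: sp
C7: sp
C8: sp
C9: sp2 ✓
C10: sp2 ✓
C11: sp
C12: sp
C9, C10 → 2 sp2 carbons.

2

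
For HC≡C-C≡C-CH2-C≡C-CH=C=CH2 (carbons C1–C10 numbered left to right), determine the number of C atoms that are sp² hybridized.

2

C1: sp
C2: sp
C3: sp
C4: sp
C5: sp3
C6: sp
C7: sp
C8: sp2 ✓
C9: sp
C10: sp2 ✓
C8, C10 → 2 sp2 carbons.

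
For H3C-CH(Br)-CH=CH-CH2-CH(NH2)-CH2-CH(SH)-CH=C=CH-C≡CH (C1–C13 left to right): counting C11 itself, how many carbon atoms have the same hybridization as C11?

C11 is sp2 (one π bond).
C1: sp3
C2: sp3
C3: sp2 ✓
C4: sp2 ✓
C5: sp3
C6: sp3
C7: sp3
C8: sp3
C9: sp2 ✓
C10: sp
C11: sp2 ✓
C12: sp
C13: sp
4 carbons are sp2.

4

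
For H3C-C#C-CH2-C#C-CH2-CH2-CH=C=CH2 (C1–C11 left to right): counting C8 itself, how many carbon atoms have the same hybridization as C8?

4

C8 is sp3 (only σ bonds).
C1: sp3 ✓
C2: sp
C3: sp
C4: sp3 ✓
C5: sp
C6: sp
C7: sp3 ✓
C8: sp3 ✓
C9: sp2
C10: sp
C11: sp2
4 carbons are sp3.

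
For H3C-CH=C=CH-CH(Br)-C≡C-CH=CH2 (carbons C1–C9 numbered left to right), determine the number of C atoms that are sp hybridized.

3

C1: sp3
C2: sp2
C3: sp ✓
C4: sp2
C5: sp3
C6: sp ✓
C7: sp ✓
C8: sp2
C9: sp2
C3, C6, C7 → 3 sp carbons.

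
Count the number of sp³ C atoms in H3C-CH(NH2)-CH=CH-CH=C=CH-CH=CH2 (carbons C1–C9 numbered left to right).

C1: sp3 ✓
C2: sp3 ✓
C3: sp2
C4: sp2
C5: sp2
C6: sp
C7: sp2
C8: sp2
C9: sp2
C1, C2 → 2 sp3 carbons.

2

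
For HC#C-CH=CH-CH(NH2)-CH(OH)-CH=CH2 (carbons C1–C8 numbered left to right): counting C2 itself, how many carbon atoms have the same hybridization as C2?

2

C2 is sp (two π bonds).
C1: sp ✓
C2: sp ✓
C3: sp2
C4: sp2
C5: sp3
C6: sp3
C7: sp2
C8: sp2
2 carbons are sp.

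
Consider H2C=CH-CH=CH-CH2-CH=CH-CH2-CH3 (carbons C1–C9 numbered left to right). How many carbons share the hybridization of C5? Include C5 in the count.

C5 is sp3 (only σ bonds).
C1: sp2
C2: sp2
C3: sp2
C4: sp2
C5: sp3 ✓
C6: sp2
C7: sp2
C8: sp3 ✓
C9: sp3 ✓
3 carbons are sp3.

3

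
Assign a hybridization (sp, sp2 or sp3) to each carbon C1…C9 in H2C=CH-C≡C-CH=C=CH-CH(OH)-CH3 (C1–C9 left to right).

C1 has 3 σ bonds, plus one π bond: steric number 3 → sp2.
C2 has 3 σ bonds, plus one π bond: steric number 3 → sp2.
C3: 2 σ bonds, plus two π bonds — 2 electron domains, sp.
C4 is sp: 2 σ bonds, plus two π bonds, 2 electron-density regions.
C5: 3 σ bonds, plus one π bond; 3 regions of electron density → sp2.
C6 — 2 σ bonds, plus two π bonds. Steric number 2, so sp.
C7 has 3 σ bonds, plus one π bond: steric number 3 → sp2.
C8: 4 σ bonds — 4 electron domains, sp3.
C9 — 4 σ bonds. Steric number 4, so sp3.

C1 sp2, C2 sp2, C3 sp, C4 sp, C5 sp2, C6 sp, C7 sp2, C8 sp3, C9 sp3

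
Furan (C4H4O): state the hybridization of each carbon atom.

sp2

Each carbon atom (3 σ bonds, plus one π bond) has steric number 3: sp2.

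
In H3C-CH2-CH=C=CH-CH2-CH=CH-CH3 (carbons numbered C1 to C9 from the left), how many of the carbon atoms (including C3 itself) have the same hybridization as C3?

C3 is sp2 (one π bond).
C1: sp3
C2: sp3
C3: sp2 ✓
C4: sp
C5: sp2 ✓
C6: sp3
C7: sp2 ✓
C8: sp2 ✓
C9: sp3
4 carbons are sp2.

4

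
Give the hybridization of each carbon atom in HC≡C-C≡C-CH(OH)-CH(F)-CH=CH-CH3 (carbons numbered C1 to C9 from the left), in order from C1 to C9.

C1 — 2 σ bonds, plus two π bonds. Steric number 2, so sp.
C2 has 2 σ bonds, plus two π bonds: steric number 2 → sp.
C3: 2 σ bonds, plus two π bonds; 2 regions of electron density → sp.
C4 (2 σ bonds, plus two π bonds) has steric number 2: sp.
C5 — 4 σ bonds. Steric number 4, so sp3.
C6 carries 4 σ bonds, giving a steric number of 4, so it is sp3.
C7: 3 σ bonds, plus one π bond — 3 electron domains, sp2.
C8 is sp2: 3 σ bonds, plus one π bond, 3 electron-density regions.
C9: 4 σ bonds; 4 regions of electron density → sp3.

C1 sp, C2 sp, C3 sp, C4 sp, C5 sp3, C6 sp3, C7 sp2, C8 sp2, C9 sp3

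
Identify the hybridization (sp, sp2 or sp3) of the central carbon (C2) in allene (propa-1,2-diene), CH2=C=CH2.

sp

Two σ bonds and two π bonds (one to each neighbour) → sp.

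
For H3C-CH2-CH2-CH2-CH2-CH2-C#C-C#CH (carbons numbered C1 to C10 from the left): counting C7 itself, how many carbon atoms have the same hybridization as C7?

C7 is sp (two π bonds).
C1: sp3
C2: sp3
C3: sp3
C4: sp3
C5: sp3
C6: sp3
C7: sp ✓
C8: sp ✓
C9: sp ✓
C10: sp ✓
4 carbons are sp.

4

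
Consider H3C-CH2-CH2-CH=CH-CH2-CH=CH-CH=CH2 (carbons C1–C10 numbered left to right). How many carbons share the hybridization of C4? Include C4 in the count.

C4 is sp2 (one π bond).
C1: sp3
C2: sp3
C3: sp3
C4: sp2 ✓
C5: sp2 ✓
C6: sp3
C7: sp2 ✓
C8: sp2 ✓
C9: sp2 ✓
C10: sp2 ✓
6 carbons are sp2.

6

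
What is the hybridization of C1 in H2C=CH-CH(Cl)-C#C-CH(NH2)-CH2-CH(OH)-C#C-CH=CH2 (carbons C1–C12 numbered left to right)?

sp2

C1 carries 3 σ bonds, plus one π bond, giving a steric number of 3, so it is sp2.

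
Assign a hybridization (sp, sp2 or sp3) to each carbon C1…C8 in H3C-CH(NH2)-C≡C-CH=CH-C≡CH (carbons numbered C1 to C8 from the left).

C1 sp3, C2 sp3, C3 sp, C4 sp, C5 sp2, C6 sp2, C7 sp, C8 sp

C1 (4 σ bonds) has steric number 4: sp3.
C2 — 4 σ bonds. Steric number 4, so sp3.
C3 (2 σ bonds, plus two π bonds) has steric number 2: sp.
C4 (2 σ bonds, plus two π bonds) has steric number 2: sp.
C5 (3 σ bonds, plus one π bond) has steric number 3: sp2.
C6: 3 σ bonds, plus one π bond; 3 regions of electron density → sp2.
C7: 2 σ bonds, plus two π bonds — 2 electron domains, sp.
C8: 2 σ bonds, plus two π bonds; 2 regions of electron density → sp.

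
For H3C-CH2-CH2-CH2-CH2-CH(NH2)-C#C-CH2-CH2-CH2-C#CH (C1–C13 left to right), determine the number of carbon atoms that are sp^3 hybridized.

C1: sp3 ✓
C2: sp3 ✓
C3: sp3 ✓
C4: sp3 ✓
C5: sp3 ✓
C6: sp3 ✓
C7: sp
C8: sp
C9: sp3 ✓
C10: sp3 ✓
C11: sp3 ✓
C12: sp
C13: sp
C1, C2, C3, C4, C5, C6, C9, C10, C11 → 9 sp3 carbons.

9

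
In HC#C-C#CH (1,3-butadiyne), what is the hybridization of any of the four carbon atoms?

sp

Every carbon is part of a C≡C triple bond: two σ regions → sp.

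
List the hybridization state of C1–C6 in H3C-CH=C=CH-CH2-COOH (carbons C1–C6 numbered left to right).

C1: 4 σ bonds; 4 regions of electron density → sp3.
C2 has 3 σ bonds, plus one π bond: steric number 3 → sp2.
C3: 2 σ bonds, plus two π bonds; 2 regions of electron density → sp.
C4 is sp2: 3 σ bonds, plus one π bond, 3 electron-density regions.
C5 is sp3: 4 σ bonds, 4 electron-density regions.
C6 (3 σ bonds, plus one π bond) has steric number 3: sp2.

C1 sp3, C2 sp2, C3 sp, C4 sp2, C5 sp3, C6 sp2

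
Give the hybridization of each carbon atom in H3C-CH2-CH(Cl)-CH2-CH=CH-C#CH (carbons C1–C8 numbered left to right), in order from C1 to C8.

C1 (4 σ bonds) has steric number 4: sp3.
C2 — 4 σ bonds. Steric number 4, so sp3.
C3: 4 σ bonds — 4 electron domains, sp3.
C4 carries 4 σ bonds, giving a steric number of 4, so it is sp3.
C5: 3 σ bonds, plus one π bond; 3 regions of electron density → sp2.
C6 is sp2: 3 σ bonds, plus one π bond, 3 electron-density regions.
C7 carries 2 σ bonds, plus two π bonds, giving a steric number of 2, so it is sp.
C8: 2 σ bonds, plus two π bonds — 2 electron domains, sp.

C1 sp3, C2 sp3, C3 sp3, C4 sp3, C5 sp2, C6 sp2, C7 sp, C8 sp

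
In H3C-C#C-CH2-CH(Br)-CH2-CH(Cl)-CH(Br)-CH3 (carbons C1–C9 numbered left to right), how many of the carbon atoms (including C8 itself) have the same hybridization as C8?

7

C8 is sp3 (only σ bonds).
C1: sp3 ✓
C2: sp
C3: sp
C4: sp3 ✓
C5: sp3 ✓
C6: sp3 ✓
C7: sp3 ✓
C8: sp3 ✓
C9: sp3 ✓
7 carbons are sp3.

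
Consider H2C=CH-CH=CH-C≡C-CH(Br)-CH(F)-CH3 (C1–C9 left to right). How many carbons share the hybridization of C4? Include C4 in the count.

4

C4 is sp2 (one π bond).
C1: sp2 ✓
C2: sp2 ✓
C3: sp2 ✓
C4: sp2 ✓
C5: sp
C6: sp
C7: sp3
C8: sp3
C9: sp3
4 carbons are sp2.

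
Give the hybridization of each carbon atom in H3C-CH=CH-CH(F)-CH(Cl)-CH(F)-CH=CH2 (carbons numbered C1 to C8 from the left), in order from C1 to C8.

C1: 4 σ bonds; 4 regions of electron density → sp3.
C2: 3 σ bonds, plus one π bond — 3 electron domains, sp2.
C3 — 3 σ bonds, plus one π bond. Steric number 3, so sp2.
C4 — 4 σ bonds. Steric number 4, so sp3.
C5 has 4 σ bonds: steric number 4 → sp3.
C6 (4 σ bonds) has steric number 4: sp3.
C7 — 3 σ bonds, plus one π bond. Steric number 3, so sp2.
C8: 3 σ bonds, plus one π bond; 3 regions of electron density → sp2.

C1 sp3, C2 sp2, C3 sp2, C4 sp3, C5 sp3, C6 sp3, C7 sp2, C8 sp2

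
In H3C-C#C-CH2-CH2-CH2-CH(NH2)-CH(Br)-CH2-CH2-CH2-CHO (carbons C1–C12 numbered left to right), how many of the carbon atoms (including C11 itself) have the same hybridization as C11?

C11 is sp3 (only σ bonds).
C1: sp3 ✓
C2: sp
C3: sp
C4: sp3 ✓
C5: sp3 ✓
C6: sp3 ✓
C7: sp3 ✓
C8: sp3 ✓
C9: sp3 ✓
C10: sp3 ✓
C11: sp3 ✓
C12: sp2
9 carbons are sp3.

9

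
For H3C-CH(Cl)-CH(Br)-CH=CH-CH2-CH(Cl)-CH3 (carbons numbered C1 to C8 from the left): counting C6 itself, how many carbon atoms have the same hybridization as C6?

6

C6 is sp3 (only σ bonds).
C1: sp3 ✓
C2: sp3 ✓
C3: sp3 ✓
C4: sp2
C5: sp2
C6: sp3 ✓
C7: sp3 ✓
C8: sp3 ✓
6 carbons are sp3.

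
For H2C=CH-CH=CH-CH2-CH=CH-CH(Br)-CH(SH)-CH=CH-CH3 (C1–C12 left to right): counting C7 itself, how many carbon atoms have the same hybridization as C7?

C7 is sp2 (one π bond).
C1: sp2 ✓
C2: sp2 ✓
C3: sp2 ✓
C4: sp2 ✓
C5: sp3
C6: sp2 ✓
C7: sp2 ✓
C8: sp3
C9: sp3
C10: sp2 ✓
C11: sp2 ✓
C12: sp3
8 carbons are sp2.

8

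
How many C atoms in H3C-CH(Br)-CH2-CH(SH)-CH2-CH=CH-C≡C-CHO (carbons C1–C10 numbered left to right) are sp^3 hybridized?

5

C1: sp3 ✓
C2: sp3 ✓
C3: sp3 ✓
C4: sp3 ✓
C5: sp3 ✓
C6: sp2
C7: sp2
C8: sp
C9: sp
C10: sp2
C1, C2, C3, C4, C5 → 5 sp3 carbons.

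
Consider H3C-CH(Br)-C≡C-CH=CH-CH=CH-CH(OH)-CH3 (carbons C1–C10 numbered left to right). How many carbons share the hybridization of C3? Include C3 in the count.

2

C3 is sp (two π bonds).
C1: sp3
C2: sp3
C3: sp ✓
C4: sp ✓
C5: sp2
C6: sp2
C7: sp2
C8: sp2
C9: sp3
C10: sp3
2 carbons are sp.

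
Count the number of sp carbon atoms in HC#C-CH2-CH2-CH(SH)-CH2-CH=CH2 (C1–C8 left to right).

2

C1: sp ✓
C2: sp ✓
C3: sp3
C4: sp3
C5: sp3
C6: sp3
C7: sp2
C8: sp2
C1, C2 → 2 sp carbons.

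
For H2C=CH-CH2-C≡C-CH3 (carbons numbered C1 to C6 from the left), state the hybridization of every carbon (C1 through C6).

C1 sp2, C2 sp2, C3 sp3, C4 sp, C5 sp, C6 sp3

C1 (3 σ bonds, plus one π bond) has steric number 3: sp2.
C2 carries 3 σ bonds, plus one π bond, giving a steric number of 3, so it is sp2.
C3: 4 σ bonds — 4 electron domains, sp3.
C4 — 2 σ bonds, plus two π bonds. Steric number 2, so sp.
C5 is sp: 2 σ bonds, plus two π bonds, 2 electron-density regions.
C6 (4 σ bonds) has steric number 4: sp3.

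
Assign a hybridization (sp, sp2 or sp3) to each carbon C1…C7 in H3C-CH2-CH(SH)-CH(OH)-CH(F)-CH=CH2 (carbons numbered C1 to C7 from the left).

C1 has 4 σ bonds: steric number 4 → sp3.
C2 has 4 σ bonds: steric number 4 → sp3.
C3 is sp3: 4 σ bonds, 4 electron-density regions.
C4 — 4 σ bonds. Steric number 4, so sp3.
C5: 4 σ bonds; 4 regions of electron density → sp3.
C6 carries 3 σ bonds, plus one π bond, giving a steric number of 3, so it is sp2.
C7 carries 3 σ bonds, plus one π bond, giving a steric number of 3, so it is sp2.

C1 sp3, C2 sp3, C3 sp3, C4 sp3, C5 sp3, C6 sp2, C7 sp2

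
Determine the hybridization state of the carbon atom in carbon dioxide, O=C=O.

sp

Two σ bonds, two π bonds → steric number 2 → sp.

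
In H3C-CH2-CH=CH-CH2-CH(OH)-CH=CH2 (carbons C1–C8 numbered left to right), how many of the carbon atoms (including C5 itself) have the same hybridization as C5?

4

C5 is sp3 (only σ bonds).
C1: sp3 ✓
C2: sp3 ✓
C3: sp2
C4: sp2
C5: sp3 ✓
C6: sp3 ✓
C7: sp2
C8: sp2
4 carbons are sp3.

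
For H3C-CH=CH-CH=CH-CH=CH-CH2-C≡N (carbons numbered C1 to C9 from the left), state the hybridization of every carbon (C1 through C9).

C1: 4 σ bonds — 4 electron domains, sp3.
C2: 3 σ bonds, plus one π bond; 3 regions of electron density → sp2.
C3 — 3 σ bonds, plus one π bond. Steric number 3, so sp2.
C4 — 3 σ bonds, plus one π bond. Steric number 3, so sp2.
C5 (3 σ bonds, plus one π bond) has steric number 3: sp2.
C6 is sp2: 3 σ bonds, plus one π bond, 3 electron-density regions.
C7: 3 σ bonds, plus one π bond; 3 regions of electron density → sp2.
C8: 4 σ bonds; 4 regions of electron density → sp3.
C9 has 2 σ bonds, plus two π bonds: steric number 2 → sp.

C1 sp3, C2 sp2, C3 sp2, C4 sp2, C5 sp2, C6 sp2, C7 sp2, C8 sp3, C9 sp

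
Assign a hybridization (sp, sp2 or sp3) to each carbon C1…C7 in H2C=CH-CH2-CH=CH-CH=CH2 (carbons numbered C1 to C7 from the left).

C1 — 3 σ bonds, plus one π bond. Steric number 3, so sp2.
C2: 3 σ bonds, plus one π bond; 3 regions of electron density → sp2.
C3 — 4 σ bonds. Steric number 4, so sp3.
C4 has 3 σ bonds, plus one π bond: steric number 3 → sp2.
C5 carries 3 σ bonds, plus one π bond, giving a steric number of 3, so it is sp2.
C6: 3 σ bonds, plus one π bond; 3 regions of electron density → sp2.
C7 is sp2: 3 σ bonds, plus one π bond, 3 electron-density regions.

C1 sp2, C2 sp2, C3 sp3, C4 sp2, C5 sp2, C6 sp2, C7 sp2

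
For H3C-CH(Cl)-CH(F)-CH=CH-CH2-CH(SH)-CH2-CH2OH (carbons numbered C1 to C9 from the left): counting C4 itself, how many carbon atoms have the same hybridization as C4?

2

C4 is sp2 (one π bond).
C1: sp3
C2: sp3
C3: sp3
C4: sp2 ✓
C5: sp2 ✓
C6: sp3
C7: sp3
C8: sp3
C9: sp3
2 carbons are sp2.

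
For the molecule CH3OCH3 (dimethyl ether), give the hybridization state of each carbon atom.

Each carbon atom has 4 σ bonds: steric number 4 → sp3.

sp³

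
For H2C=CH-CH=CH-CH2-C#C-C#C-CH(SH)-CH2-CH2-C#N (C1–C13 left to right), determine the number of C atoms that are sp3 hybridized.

4

C1: sp2
C2: sp2
C3: sp2
C4: sp2
C5: sp3 ✓
C6: sp
C7: sp
C8: sp
C9: sp
C10: sp3 ✓
C11: sp3 ✓
C12: sp3 ✓
C13: sp
C5, C10, C11, C12 → 4 sp3 carbons.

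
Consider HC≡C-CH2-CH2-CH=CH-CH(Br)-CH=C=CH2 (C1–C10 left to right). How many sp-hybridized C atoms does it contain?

C1: sp ✓
C2: sp ✓
C3: sp3
C4: sp3
C5: sp2
C6: sp2
C7: sp3
C8: sp2
C9: sp ✓
C10: sp2
C1, C2, C9 → 3 sp carbons.

3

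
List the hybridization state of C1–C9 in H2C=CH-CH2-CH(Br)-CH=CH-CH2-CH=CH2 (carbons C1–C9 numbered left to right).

C1 has 3 σ bonds, plus one π bond: steric number 3 → sp2.
C2 is sp2: 3 σ bonds, plus one π bond, 3 electron-density regions.
C3 has 4 σ bonds: steric number 4 → sp3.
C4 — 4 σ bonds. Steric number 4, so sp3.
C5 carries 3 σ bonds, plus one π bond, giving a steric number of 3, so it is sp2.
C6 (3 σ bonds, plus one π bond) has steric number 3: sp2.
C7 has 4 σ bonds: steric number 4 → sp3.
C8: 3 σ bonds, plus one π bond — 3 electron domains, sp2.
C9 carries 3 σ bonds, plus one π bond, giving a steric number of 3, so it is sp2.

C1 sp2, C2 sp2, C3 sp3, C4 sp3, C5 sp2, C6 sp2, C7 sp3, C8 sp2, C9 sp2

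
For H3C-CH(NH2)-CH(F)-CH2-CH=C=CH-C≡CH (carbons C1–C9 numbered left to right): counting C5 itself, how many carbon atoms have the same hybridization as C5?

2

C5 is sp2 (one π bond).
C1: sp3
C2: sp3
C3: sp3
C4: sp3
C5: sp2 ✓
C6: sp
C7: sp2 ✓
C8: sp
C9: sp
2 carbons are sp2.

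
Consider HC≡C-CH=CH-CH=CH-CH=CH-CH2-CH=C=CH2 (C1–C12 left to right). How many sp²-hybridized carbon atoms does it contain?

C1: sp
C2: sp
C3: sp2 ✓
C4: sp2 ✓
C5: sp2 ✓
C6: sp2 ✓
C7: sp2 ✓
C8: sp2 ✓
C9: sp3
C10: sp2 ✓
C11: sp
C12: sp2 ✓
C3, C4, C5, C6, C7, C8, C10, C12 → 8 sp2 carbons.

8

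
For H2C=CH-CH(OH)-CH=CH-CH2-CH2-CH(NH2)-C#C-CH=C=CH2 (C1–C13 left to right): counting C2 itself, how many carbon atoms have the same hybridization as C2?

6

C2 is sp2 (one π bond).
C1: sp2 ✓
C2: sp2 ✓
C3: sp3
C4: sp2 ✓
C5: sp2 ✓
C6: sp3
C7: sp3
C8: sp3
C9: sp
C10: sp
C11: sp2 ✓
C12: sp
C13: sp2 ✓
6 carbons are sp2.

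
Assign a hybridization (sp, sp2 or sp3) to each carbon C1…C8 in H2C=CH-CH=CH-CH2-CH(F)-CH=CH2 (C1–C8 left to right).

C1 sp2, C2 sp2, C3 sp2, C4 sp2, C5 sp3, C6 sp3, C7 sp2, C8 sp2

C1: 3 σ bonds, plus one π bond — 3 electron domains, sp2.
C2 (3 σ bonds, plus one π bond) has steric number 3: sp2.
C3: 3 σ bonds, plus one π bond; 3 regions of electron density → sp2.
C4: 3 σ bonds, plus one π bond; 3 regions of electron density → sp2.
C5: 4 σ bonds — 4 electron domains, sp3.
C6 carries 4 σ bonds, giving a steric number of 4, so it is sp3.
C7 is sp2: 3 σ bonds, plus one π bond, 3 electron-density regions.
C8 carries 3 σ bonds, plus one π bond, giving a steric number of 3, so it is sp2.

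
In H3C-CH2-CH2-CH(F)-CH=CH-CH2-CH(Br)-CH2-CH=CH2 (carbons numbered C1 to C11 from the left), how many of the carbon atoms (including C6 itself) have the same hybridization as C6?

C6 is sp2 (one π bond).
C1: sp3
C2: sp3
C3: sp3
C4: sp3
C5: sp2 ✓
C6: sp2 ✓
C7: sp3
C8: sp3
C9: sp3
C10: sp2 ✓
C11: sp2 ✓
4 carbons are sp2.

4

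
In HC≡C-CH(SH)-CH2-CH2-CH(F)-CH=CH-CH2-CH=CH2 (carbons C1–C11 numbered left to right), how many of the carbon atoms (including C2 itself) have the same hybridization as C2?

2

C2 is sp (two π bonds).
C1: sp ✓
C2: sp ✓
C3: sp3
C4: sp3
C5: sp3
C6: sp3
C7: sp2
C8: sp2
C9: sp3
C10: sp2
C11: sp2
2 carbons are sp.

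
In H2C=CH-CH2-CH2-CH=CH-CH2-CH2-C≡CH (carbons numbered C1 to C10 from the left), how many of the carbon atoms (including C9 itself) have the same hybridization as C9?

2

C9 is sp (two π bonds).
C1: sp2
C2: sp2
C3: sp3
C4: sp3
C5: sp2
C6: sp2
C7: sp3
C8: sp3
C9: sp ✓
C10: sp ✓
2 carbons are sp.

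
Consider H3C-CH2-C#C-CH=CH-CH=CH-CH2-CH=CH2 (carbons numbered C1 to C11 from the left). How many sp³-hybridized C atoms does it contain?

C1: sp3 ✓
C2: sp3 ✓
C3: sp
C4: sp
C5: sp2
C6: sp2
C7: sp2
C8: sp2
C9: sp3 ✓
C10: sp2
C11: sp2
C1, C2, C9 → 3 sp3 carbons.

3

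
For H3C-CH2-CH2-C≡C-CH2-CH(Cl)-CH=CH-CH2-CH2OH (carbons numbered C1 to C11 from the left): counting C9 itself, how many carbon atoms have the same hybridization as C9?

C9 is sp2 (one π bond).
C1: sp3
C2: sp3
C3: sp3
C4: sp
C5: sp
C6: sp3
C7: sp3
C8: sp2 ✓
C9: sp2 ✓
C10: sp3
C11: sp3
2 carbons are sp2.

2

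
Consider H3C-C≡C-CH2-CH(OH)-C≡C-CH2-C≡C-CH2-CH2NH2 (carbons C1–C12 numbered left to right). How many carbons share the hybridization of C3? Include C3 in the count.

C3 is sp (two π bonds).
C1: sp3
C2: sp ✓
C3: sp ✓
C4: sp3
C5: sp3
C6: sp ✓
C7: sp ✓
C8: sp3
C9: sp ✓
C10: sp ✓
C11: sp3
C12: sp3
6 carbons are sp.

6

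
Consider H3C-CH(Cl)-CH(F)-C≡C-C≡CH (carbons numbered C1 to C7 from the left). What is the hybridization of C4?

sp

C4 (2 σ bonds, plus two π bonds) has steric number 2: sp.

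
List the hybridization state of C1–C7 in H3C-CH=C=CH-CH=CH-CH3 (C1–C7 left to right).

C1 is sp3: 4 σ bonds, 4 electron-density regions.
C2 is sp2: 3 σ bonds, plus one π bond, 3 electron-density regions.
C3 — 2 σ bonds, plus two π bonds. Steric number 2, so sp.
C4: 3 σ bonds, plus one π bond; 3 regions of electron density → sp2.
C5 — 3 σ bonds, plus one π bond. Steric number 3, so sp2.
C6 has 3 σ bonds, plus one π bond: steric number 3 → sp2.
C7 — 4 σ bonds. Steric number 4, so sp3.

C1 sp3, C2 sp2, C3 sp, C4 sp2, C5 sp2, C6 sp2, C7 sp3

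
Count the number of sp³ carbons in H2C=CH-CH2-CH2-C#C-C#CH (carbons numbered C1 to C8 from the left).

C1: sp2
C2: sp2
C3: sp3 ✓
C4: sp3 ✓
C5: sp
C6: sp
C7: sp
C8: sp
C3, C4 → 2 sp3 carbons.

2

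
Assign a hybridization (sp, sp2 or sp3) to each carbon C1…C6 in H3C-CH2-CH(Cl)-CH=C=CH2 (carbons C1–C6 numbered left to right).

C1 carries 4 σ bonds, giving a steric number of 4, so it is sp3.
C2 has 4 σ bonds: steric number 4 → sp3.
C3 has 4 σ bonds: steric number 4 → sp3.
C4: 3 σ bonds, plus one π bond — 3 electron domains, sp2.
C5 carries 2 σ bonds, plus two π bonds, giving a steric number of 2, so it is sp.
C6 has 3 σ bonds, plus one π bond: steric number 3 → sp2.

C1 sp3, C2 sp3, C3 sp3, C4 sp2, C5 sp, C6 sp2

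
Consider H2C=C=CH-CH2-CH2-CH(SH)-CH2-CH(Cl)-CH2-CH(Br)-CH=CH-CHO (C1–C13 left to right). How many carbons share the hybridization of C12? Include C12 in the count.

C12 is sp2 (one π bond).
C1: sp2 ✓
C2: sp
C3: sp2 ✓
C4: sp3
C5: sp3
C6: sp3
C7: sp3
C8: sp3
C9: sp3
C10: sp3
C11: sp2 ✓
C12: sp2 ✓
C13: sp2 ✓
5 carbons are sp2.

5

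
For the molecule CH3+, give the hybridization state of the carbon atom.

Three σ bonds to H, empty p orbital → sp2, trigonal planar.

sp2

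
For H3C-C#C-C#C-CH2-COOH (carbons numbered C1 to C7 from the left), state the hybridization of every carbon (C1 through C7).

C1 carries 4 σ bonds, giving a steric number of 4, so it is sp3.
C2: 2 σ bonds, plus two π bonds; 2 regions of electron density → sp.
C3: 2 σ bonds, plus two π bonds; 2 regions of electron density → sp.
C4: 2 σ bonds, plus two π bonds — 2 electron domains, sp.
C5 has 2 σ bonds, plus two π bonds: steric number 2 → sp.
C6 is sp3: 4 σ bonds, 4 electron-density regions.
C7 (3 σ bonds, plus one π bond) has steric number 3: sp2.

C1 sp3, C2 sp, C3 sp, C4 sp, C5 sp, C6 sp3, C7 sp2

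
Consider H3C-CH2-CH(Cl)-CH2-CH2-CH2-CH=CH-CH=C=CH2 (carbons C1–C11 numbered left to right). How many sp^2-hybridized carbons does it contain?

4

C1: sp3
C2: sp3
C3: sp3
C4: sp3
C5: sp3
C6: sp3
C7: sp2 ✓
C8: sp2 ✓
C9: sp2 ✓
C10: sp
C11: sp2 ✓
C7, C8, C9, C11 → 4 sp2 carbons.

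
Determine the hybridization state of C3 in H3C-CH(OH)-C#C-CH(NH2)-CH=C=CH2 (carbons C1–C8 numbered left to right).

sp

C3 (2 σ bonds, plus two π bonds) has steric number 2: sp.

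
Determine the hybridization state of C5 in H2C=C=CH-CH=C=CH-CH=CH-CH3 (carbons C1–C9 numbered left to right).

sp

C5 carries 2 σ bonds, plus two π bonds, giving a steric number of 2, so it is sp.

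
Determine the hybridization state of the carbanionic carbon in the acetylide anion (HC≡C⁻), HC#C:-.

One σ bond + one lone pair = steric number 2 → sp.

sp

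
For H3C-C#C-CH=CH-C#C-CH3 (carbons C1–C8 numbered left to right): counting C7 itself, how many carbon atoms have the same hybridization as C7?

4

C7 is sp (two π bonds).
C1: sp3
C2: sp ✓
C3: sp ✓
C4: sp2
C5: sp2
C6: sp ✓
C7: sp ✓
C8: sp3
4 carbons are sp.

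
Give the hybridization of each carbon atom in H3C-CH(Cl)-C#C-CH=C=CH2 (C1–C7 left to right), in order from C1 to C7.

C1 — 4 σ bonds. Steric number 4, so sp3.
C2 has 4 σ bonds: steric number 4 → sp3.
C3 — 2 σ bonds, plus two π bonds. Steric number 2, so sp.
C4 is sp: 2 σ bonds, plus two π bonds, 2 electron-density regions.
C5 is sp2: 3 σ bonds, plus one π bond, 3 electron-density regions.
C6: 2 σ bonds, plus two π bonds — 2 electron domains, sp.
C7 is sp2: 3 σ bonds, plus one π bond, 3 electron-density regions.

C1 sp3, C2 sp3, C3 sp, C4 sp, C5 sp2, C6 sp, C7 sp2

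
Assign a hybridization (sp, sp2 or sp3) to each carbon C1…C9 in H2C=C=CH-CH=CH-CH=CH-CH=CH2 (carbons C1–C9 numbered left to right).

C1 sp2, C2 sp, C3 sp2, C4 sp2, C5 sp2, C6 sp2, C7 sp2, C8 sp2, C9 sp2

C1 has 3 σ bonds, plus one π bond: steric number 3 → sp2.
C2: 2 σ bonds, plus two π bonds; 2 regions of electron density → sp.
C3: 3 σ bonds, plus one π bond; 3 regions of electron density → sp2.
C4 has 3 σ bonds, plus one π bond: steric number 3 → sp2.
C5 (3 σ bonds, plus one π bond) has steric number 3: sp2.
C6 is sp2: 3 σ bonds, plus one π bond, 3 electron-density regions.
C7 is sp2: 3 σ bonds, plus one π bond, 3 electron-density regions.
C8 — 3 σ bonds, plus one π bond. Steric number 3, so sp2.
C9 has 3 σ bonds, plus one π bond: steric number 3 → sp2.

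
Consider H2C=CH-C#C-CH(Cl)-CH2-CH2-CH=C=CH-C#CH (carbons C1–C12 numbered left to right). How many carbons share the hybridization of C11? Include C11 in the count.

5

C11 is sp (two π bonds).
C1: sp2
C2: sp2
C3: sp ✓
C4: sp ✓
C5: sp3
C6: sp3
C7: sp3
C8: sp2
C9: sp ✓
C10: sp2
C11: sp ✓
C12: sp ✓
5 carbons are sp.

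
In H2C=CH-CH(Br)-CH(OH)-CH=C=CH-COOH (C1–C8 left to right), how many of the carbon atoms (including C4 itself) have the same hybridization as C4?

C4 is sp3 (only σ bonds).
C1: sp2
C2: sp2
C3: sp3 ✓
C4: sp3 ✓
C5: sp2
C6: sp
C7: sp2
C8: sp2
2 carbons are sp3.

2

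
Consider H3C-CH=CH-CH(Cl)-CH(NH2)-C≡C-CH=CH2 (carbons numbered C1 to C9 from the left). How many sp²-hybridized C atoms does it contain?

C1: sp3
C2: sp2 ✓
C3: sp2 ✓
C4: sp3
C5: sp3
C6: sp
C7: sp
C8: sp2 ✓
C9: sp2 ✓
C2, C3, C8, C9 → 4 sp2 carbons.

4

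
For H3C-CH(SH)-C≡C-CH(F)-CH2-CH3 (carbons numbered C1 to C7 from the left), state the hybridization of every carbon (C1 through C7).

C1 (4 σ bonds) has steric number 4: sp3.
C2 — 4 σ bonds. Steric number 4, so sp3.
C3 (2 σ bonds, plus two π bonds) has steric number 2: sp.
C4 carries 2 σ bonds, plus two π bonds, giving a steric number of 2, so it is sp.
C5 (4 σ bonds) has steric number 4: sp3.
C6 (4 σ bonds) has steric number 4: sp3.
C7 — 4 σ bonds. Steric number 4, so sp3.

C1 sp3, C2 sp3, C3 sp, C4 sp, C5 sp3, C6 sp3, C7 sp3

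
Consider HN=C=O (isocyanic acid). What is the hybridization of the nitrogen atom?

sp^2

The nitrogen atom carries 2 σ bonds and 1 lone pair, plus one π bond, giving a steric number of 3, so it is sp2.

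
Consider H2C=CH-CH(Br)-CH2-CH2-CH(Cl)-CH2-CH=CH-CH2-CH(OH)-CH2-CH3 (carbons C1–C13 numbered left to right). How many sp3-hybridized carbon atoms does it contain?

9

C1: sp2
C2: sp2
C3: sp3 ✓
C4: sp3 ✓
C5: sp3 ✓
C6: sp3 ✓
C7: sp3 ✓
C8: sp2
C9: sp2
C10: sp3 ✓
C11: sp3 ✓
C12: sp3 ✓
C13: sp3 ✓
C3, C4, C5, C6, C7, C10, C11, C12, C13 → 9 sp3 carbons.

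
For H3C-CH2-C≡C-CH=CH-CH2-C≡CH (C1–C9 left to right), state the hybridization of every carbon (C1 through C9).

C1 has 4 σ bonds: steric number 4 → sp3.
C2 (4 σ bonds) has steric number 4: sp3.
C3 — 2 σ bonds, plus two π bonds. Steric number 2, so sp.
C4: 2 σ bonds, plus two π bonds — 2 electron domains, sp.
C5 is sp2: 3 σ bonds, plus one π bond, 3 electron-density regions.
C6: 3 σ bonds, plus one π bond — 3 electron domains, sp2.
C7 has 4 σ bonds: steric number 4 → sp3.
C8: 2 σ bonds, plus two π bonds — 2 electron domains, sp.
C9: 2 σ bonds, plus two π bonds; 2 regions of electron density → sp.

C1 sp3, C2 sp3, C3 sp, C4 sp, C5 sp2, C6 sp2, C7 sp3, C8 sp, C9 sp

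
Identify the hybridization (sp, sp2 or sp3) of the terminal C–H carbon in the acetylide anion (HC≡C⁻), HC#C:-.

The terminal C–H carbon is sp: 2 σ bonds, plus two π bonds, 2 electron-density regions.

sp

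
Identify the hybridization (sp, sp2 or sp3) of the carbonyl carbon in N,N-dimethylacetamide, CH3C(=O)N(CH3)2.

sp2

The carbonyl carbon: 3 σ bonds, plus one π bond — 3 electron domains, sp2.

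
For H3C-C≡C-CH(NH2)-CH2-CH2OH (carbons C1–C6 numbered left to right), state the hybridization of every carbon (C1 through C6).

C1 is sp3: 4 σ bonds, 4 electron-density regions.
C2 (2 σ bonds, plus two π bonds) has steric number 2: sp.
C3: 2 σ bonds, plus two π bonds — 2 electron domains, sp.
C4 is sp3: 4 σ bonds, 4 electron-density regions.
C5 has 4 σ bonds: steric number 4 → sp3.
C6 (4 σ bonds) has steric number 4: sp3.

C1 sp3, C2 sp, C3 sp, C4 sp3, C5 sp3, C6 sp3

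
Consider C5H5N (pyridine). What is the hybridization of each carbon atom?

Each carbon atom — 3 σ bonds, plus one π bond. Steric number 3, so sp2.

sp²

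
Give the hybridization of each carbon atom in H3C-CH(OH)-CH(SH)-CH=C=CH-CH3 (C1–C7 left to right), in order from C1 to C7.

C1 sp3, C2 sp3, C3 sp3, C4 sp2, C5 sp, C6 sp2, C7 sp3

C1 (4 σ bonds) has steric number 4: sp3.
C2 — 4 σ bonds. Steric number 4, so sp3.
C3 is sp3: 4 σ bonds, 4 electron-density regions.
C4 is sp2: 3 σ bonds, plus one π bond, 3 electron-density regions.
C5 — 2 σ bonds, plus two π bonds. Steric number 2, so sp.
C6 carries 3 σ bonds, plus one π bond, giving a steric number of 3, so it is sp2.
C7 has 4 σ bonds: steric number 4 → sp3.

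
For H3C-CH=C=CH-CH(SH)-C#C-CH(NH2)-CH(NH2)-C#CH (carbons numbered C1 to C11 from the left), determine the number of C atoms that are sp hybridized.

5

C1: sp3
C2: sp2
C3: sp ✓
C4: sp2
C5: sp3
C6: sp ✓
C7: sp ✓
C8: sp3
C9: sp3
C10: sp ✓
C11: sp ✓
C3, C6, C7, C10, C11 → 5 sp carbons.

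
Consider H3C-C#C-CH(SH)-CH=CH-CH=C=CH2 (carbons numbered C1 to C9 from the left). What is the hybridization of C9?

sp2

C9 carries 3 σ bonds, plus one π bond, giving a steric number of 3, so it is sp2.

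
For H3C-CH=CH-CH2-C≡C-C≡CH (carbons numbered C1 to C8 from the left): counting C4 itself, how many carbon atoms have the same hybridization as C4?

C4 is sp3 (only σ bonds).
C1: sp3 ✓
C2: sp2
C3: sp2
C4: sp3 ✓
C5: sp
C6: sp
C7: sp
C8: sp
2 carbons are sp3.

2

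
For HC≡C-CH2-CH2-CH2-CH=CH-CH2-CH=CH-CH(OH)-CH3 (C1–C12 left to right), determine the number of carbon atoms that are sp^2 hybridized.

C1: sp
C2: sp
C3: sp3
C4: sp3
C5: sp3
C6: sp2 ✓
C7: sp2 ✓
C8: sp3
C9: sp2 ✓
C10: sp2 ✓
C11: sp3
C12: sp3
C6, C7, C9, C10 → 4 sp2 carbons.

4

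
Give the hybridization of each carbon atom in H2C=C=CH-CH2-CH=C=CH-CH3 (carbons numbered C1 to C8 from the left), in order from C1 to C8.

C1 sp2, C2 sp, C3 sp2, C4 sp3, C5 sp2, C6 sp, C7 sp2, C8 sp3

C1 has 3 σ bonds, plus one π bond: steric number 3 → sp2.
C2 is sp: 2 σ bonds, plus two π bonds, 2 electron-density regions.
C3 has 3 σ bonds, plus one π bond: steric number 3 → sp2.
C4 is sp3: 4 σ bonds, 4 electron-density regions.
C5 is sp2: 3 σ bonds, plus one π bond, 3 electron-density regions.
C6 — 2 σ bonds, plus two π bonds. Steric number 2, so sp.
C7 has 3 σ bonds, plus one π bond: steric number 3 → sp2.
C8 is sp3: 4 σ bonds, 4 electron-density regions.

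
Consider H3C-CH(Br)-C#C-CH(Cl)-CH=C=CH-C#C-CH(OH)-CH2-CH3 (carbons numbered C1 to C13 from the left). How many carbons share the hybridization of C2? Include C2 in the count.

6

C2 is sp3 (only σ bonds).
C1: sp3 ✓
C2: sp3 ✓
C3: sp
C4: sp
C5: sp3 ✓
C6: sp2
C7: sp
C8: sp2
C9: sp
C10: sp
C11: sp3 ✓
C12: sp3 ✓
C13: sp3 ✓
6 carbons are sp3.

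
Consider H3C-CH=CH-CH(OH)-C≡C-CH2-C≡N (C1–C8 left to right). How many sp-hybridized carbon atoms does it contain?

C1: sp3
C2: sp2
C3: sp2
C4: sp3
C5: sp ✓
C6: sp ✓
C7: sp3
C8: sp ✓
C5, C6, C8 → 3 sp carbons.

3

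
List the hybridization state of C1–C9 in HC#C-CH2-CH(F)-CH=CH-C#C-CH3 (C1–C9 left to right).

C1 — 2 σ bonds, plus two π bonds. Steric number 2, so sp.
C2 has 2 σ bonds, plus two π bonds: steric number 2 → sp.
C3 is sp3: 4 σ bonds, 4 electron-density regions.
C4 carries 4 σ bonds, giving a steric number of 4, so it is sp3.
C5 is sp2: 3 σ bonds, plus one π bond, 3 electron-density regions.
C6 — 3 σ bonds, plus one π bond. Steric number 3, so sp2.
C7 — 2 σ bonds, plus two π bonds. Steric number 2, so sp.
C8: 2 σ bonds, plus two π bonds — 2 electron domains, sp.
C9: 4 σ bonds; 4 regions of electron density → sp3.

C1 sp, C2 sp, C3 sp3, C4 sp3, C5 sp2, C6 sp2, C7 sp, C8 sp, C9 sp3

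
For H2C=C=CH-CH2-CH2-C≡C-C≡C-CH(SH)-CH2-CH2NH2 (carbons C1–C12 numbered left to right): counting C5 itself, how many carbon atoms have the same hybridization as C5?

5

C5 is sp3 (only σ bonds).
C1: sp2
C2: sp
C3: sp2
C4: sp3 ✓
C5: sp3 ✓
C6: sp
C7: sp
C8: sp
C9: sp
C10: sp3 ✓
C11: sp3 ✓
C12: sp3 ✓
5 carbons are sp3.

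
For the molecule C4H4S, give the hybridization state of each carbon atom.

Each carbon atom — 3 σ bonds, plus one π bond. Steric number 3, so sp2.

sp2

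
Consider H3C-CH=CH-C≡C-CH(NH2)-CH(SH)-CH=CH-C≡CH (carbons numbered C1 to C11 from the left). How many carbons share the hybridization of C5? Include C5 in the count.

4

C5 is sp (two π bonds).
C1: sp3
C2: sp2
C3: sp2
C4: sp ✓
C5: sp ✓
C6: sp3
C7: sp3
C8: sp2
C9: sp2
C10: sp ✓
C11: sp ✓
4 carbons are sp.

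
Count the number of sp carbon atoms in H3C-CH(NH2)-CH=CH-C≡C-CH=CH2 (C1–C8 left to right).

2

C1: sp3
C2: sp3
C3: sp2
C4: sp2
C5: sp ✓
C6: sp ✓
C7: sp2
C8: sp2
C5, C6 → 2 sp carbons.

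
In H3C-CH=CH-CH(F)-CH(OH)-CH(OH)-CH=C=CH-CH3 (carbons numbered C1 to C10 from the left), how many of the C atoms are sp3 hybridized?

5

C1: sp3 ✓
C2: sp2
C3: sp2
C4: sp3 ✓
C5: sp3 ✓
C6: sp3 ✓
C7: sp2
C8: sp
C9: sp2
C10: sp3 ✓
C1, C4, C5, C6, C10 → 5 sp3 carbons.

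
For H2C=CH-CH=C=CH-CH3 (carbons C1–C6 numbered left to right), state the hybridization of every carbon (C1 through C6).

C1 is sp2: 3 σ bonds, plus one π bond, 3 electron-density regions.
C2 is sp2: 3 σ bonds, plus one π bond, 3 electron-density regions.
C3: 3 σ bonds, plus one π bond — 3 electron domains, sp2.
C4 carries 2 σ bonds, plus two π bonds, giving a steric number of 2, so it is sp.
C5: 3 σ bonds, plus one π bond; 3 regions of electron density → sp2.
C6 has 4 σ bonds: steric number 4 → sp3.

C1 sp2, C2 sp2, C3 sp2, C4 sp, C5 sp2, C6 sp3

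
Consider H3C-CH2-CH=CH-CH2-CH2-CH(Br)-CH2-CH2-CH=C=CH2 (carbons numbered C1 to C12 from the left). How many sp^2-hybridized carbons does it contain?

4

C1: sp3
C2: sp3
C3: sp2 ✓
C4: sp2 ✓
C5: sp3
C6: sp3
C7: sp3
C8: sp3
C9: sp3
C10: sp2 ✓
C11: sp
C12: sp2 ✓
C3, C4, C10, C12 → 4 sp2 carbons.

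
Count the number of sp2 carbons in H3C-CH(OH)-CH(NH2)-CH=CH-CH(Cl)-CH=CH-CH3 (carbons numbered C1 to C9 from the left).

4

C1: sp3
C2: sp3
C3: sp3
C4: sp2 ✓
C5: sp2 ✓
C6: sp3
C7: sp2 ✓
C8: sp2 ✓
C9: sp3
C4, C5, C7, C8 → 4 sp2 carbons.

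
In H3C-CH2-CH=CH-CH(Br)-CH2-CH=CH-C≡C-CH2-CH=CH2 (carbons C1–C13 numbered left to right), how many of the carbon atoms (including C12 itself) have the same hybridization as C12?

6

C12 is sp2 (one π bond).
C1: sp3
C2: sp3
C3: sp2 ✓
C4: sp2 ✓
C5: sp3
C6: sp3
C7: sp2 ✓
C8: sp2 ✓
C9: sp
C10: sp
C11: sp3
C12: sp2 ✓
C13: sp2 ✓
6 carbons are sp2.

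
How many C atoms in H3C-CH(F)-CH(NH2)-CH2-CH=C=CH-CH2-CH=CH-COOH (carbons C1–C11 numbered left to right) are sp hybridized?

1

C1: sp3
C2: sp3
C3: sp3
C4: sp3
C5: sp2
C6: sp ✓
C7: sp2
C8: sp3
C9: sp2
C10: sp2
C11: sp2
C6 → 1 sp carbon.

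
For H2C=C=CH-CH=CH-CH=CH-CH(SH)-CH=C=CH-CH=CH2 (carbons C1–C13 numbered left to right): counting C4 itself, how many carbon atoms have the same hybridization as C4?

10

C4 is sp2 (one π bond).
C1: sp2 ✓
C2: sp
C3: sp2 ✓
C4: sp2 ✓
C5: sp2 ✓
C6: sp2 ✓
C7: sp2 ✓
C8: sp3
C9: sp2 ✓
C10: sp
C11: sp2 ✓
C12: sp2 ✓
C13: sp2 ✓
10 carbons are sp2.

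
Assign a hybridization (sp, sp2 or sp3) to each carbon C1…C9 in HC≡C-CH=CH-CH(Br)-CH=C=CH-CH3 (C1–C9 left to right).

C1 sp, C2 sp, C3 sp2, C4 sp2, C5 sp3, C6 sp2, C7 sp, C8 sp2, C9 sp3

C1 is sp: 2 σ bonds, plus two π bonds, 2 electron-density regions.
C2 carries 2 σ bonds, plus two π bonds, giving a steric number of 2, so it is sp.
C3 carries 3 σ bonds, plus one π bond, giving a steric number of 3, so it is sp2.
C4: 3 σ bonds, plus one π bond — 3 electron domains, sp2.
C5 is sp3: 4 σ bonds, 4 electron-density regions.
C6 is sp2: 3 σ bonds, plus one π bond, 3 electron-density regions.
C7 is sp: 2 σ bonds, plus two π bonds, 2 electron-density regions.
C8 — 3 σ bonds, plus one π bond. Steric number 3, so sp2.
C9: 4 σ bonds — 4 electron domains, sp3.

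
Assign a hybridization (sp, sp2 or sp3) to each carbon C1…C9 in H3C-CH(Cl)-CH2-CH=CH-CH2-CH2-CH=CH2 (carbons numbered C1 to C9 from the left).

C1 — 4 σ bonds. Steric number 4, so sp3.
C2 is sp3: 4 σ bonds, 4 electron-density regions.
C3: 4 σ bonds — 4 electron domains, sp3.
C4 is sp2: 3 σ bonds, plus one π bond, 3 electron-density regions.
C5 has 3 σ bonds, plus one π bond: steric number 3 → sp2.
C6: 4 σ bonds — 4 electron domains, sp3.
C7 has 4 σ bonds: steric number 4 → sp3.
C8: 3 σ bonds, plus one π bond — 3 electron domains, sp2.
C9 has 3 σ bonds, plus one π bond: steric number 3 → sp2.

C1 sp3, C2 sp3, C3 sp3, C4 sp2, C5 sp2, C6 sp3, C7 sp3, C8 sp2, C9 sp2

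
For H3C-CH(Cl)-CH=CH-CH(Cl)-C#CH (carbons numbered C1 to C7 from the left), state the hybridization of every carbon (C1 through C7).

C1 sp3, C2 sp3, C3 sp2, C4 sp2, C5 sp3, C6 sp, C7 sp

C1 is sp3: 4 σ bonds, 4 electron-density regions.
C2 is sp3: 4 σ bonds, 4 electron-density regions.
C3: 3 σ bonds, plus one π bond; 3 regions of electron density → sp2.
C4 is sp2: 3 σ bonds, plus one π bond, 3 electron-density regions.
C5 — 4 σ bonds. Steric number 4, so sp3.
C6: 2 σ bonds, plus two π bonds — 2 electron domains, sp.
C7: 2 σ bonds, plus two π bonds; 2 regions of electron density → sp.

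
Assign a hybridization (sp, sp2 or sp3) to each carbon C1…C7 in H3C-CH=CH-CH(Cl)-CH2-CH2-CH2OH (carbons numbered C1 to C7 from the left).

C1 sp3, C2 sp2, C3 sp2, C4 sp3, C5 sp3, C6 sp3, C7 sp3

C1: 4 σ bonds; 4 regions of electron density → sp3.
C2 has 3 σ bonds, plus one π bond: steric number 3 → sp2.
C3: 3 σ bonds, plus one π bond; 3 regions of electron density → sp2.
C4 — 4 σ bonds. Steric number 4, so sp3.
C5 carries 4 σ bonds, giving a steric number of 4, so it is sp3.
C6: 4 σ bonds — 4 electron domains, sp3.
C7 has 4 σ bonds: steric number 4 → sp3.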